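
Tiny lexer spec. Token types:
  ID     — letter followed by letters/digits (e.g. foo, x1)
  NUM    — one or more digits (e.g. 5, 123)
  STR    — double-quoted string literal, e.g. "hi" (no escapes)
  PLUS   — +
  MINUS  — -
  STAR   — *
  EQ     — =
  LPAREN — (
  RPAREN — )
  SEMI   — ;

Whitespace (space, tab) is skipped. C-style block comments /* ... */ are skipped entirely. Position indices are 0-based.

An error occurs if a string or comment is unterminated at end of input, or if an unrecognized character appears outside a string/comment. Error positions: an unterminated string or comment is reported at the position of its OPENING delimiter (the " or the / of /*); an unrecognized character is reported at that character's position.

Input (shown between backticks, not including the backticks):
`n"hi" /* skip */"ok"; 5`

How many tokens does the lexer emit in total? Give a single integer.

pos=0: emit ID 'n' (now at pos=1)
pos=1: enter STRING mode
pos=1: emit STR "hi" (now at pos=5)
pos=6: enter COMMENT mode (saw '/*')
exit COMMENT mode (now at pos=16)
pos=16: enter STRING mode
pos=16: emit STR "ok" (now at pos=20)
pos=20: emit SEMI ';'
pos=22: emit NUM '5' (now at pos=23)
DONE. 5 tokens: [ID, STR, STR, SEMI, NUM]

Answer: 5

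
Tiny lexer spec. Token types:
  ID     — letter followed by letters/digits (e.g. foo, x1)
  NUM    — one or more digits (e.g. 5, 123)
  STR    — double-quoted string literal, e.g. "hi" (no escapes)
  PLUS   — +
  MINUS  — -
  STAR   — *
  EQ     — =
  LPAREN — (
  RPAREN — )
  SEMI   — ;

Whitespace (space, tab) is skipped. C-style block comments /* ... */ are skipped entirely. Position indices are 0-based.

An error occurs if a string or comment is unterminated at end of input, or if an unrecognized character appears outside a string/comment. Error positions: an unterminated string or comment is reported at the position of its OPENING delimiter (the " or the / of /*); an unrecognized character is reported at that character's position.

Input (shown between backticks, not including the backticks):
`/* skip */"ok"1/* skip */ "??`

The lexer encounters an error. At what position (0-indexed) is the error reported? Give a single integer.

Answer: 26

Derivation:
pos=0: enter COMMENT mode (saw '/*')
exit COMMENT mode (now at pos=10)
pos=10: enter STRING mode
pos=10: emit STR "ok" (now at pos=14)
pos=14: emit NUM '1' (now at pos=15)
pos=15: enter COMMENT mode (saw '/*')
exit COMMENT mode (now at pos=25)
pos=26: enter STRING mode
pos=26: ERROR — unterminated string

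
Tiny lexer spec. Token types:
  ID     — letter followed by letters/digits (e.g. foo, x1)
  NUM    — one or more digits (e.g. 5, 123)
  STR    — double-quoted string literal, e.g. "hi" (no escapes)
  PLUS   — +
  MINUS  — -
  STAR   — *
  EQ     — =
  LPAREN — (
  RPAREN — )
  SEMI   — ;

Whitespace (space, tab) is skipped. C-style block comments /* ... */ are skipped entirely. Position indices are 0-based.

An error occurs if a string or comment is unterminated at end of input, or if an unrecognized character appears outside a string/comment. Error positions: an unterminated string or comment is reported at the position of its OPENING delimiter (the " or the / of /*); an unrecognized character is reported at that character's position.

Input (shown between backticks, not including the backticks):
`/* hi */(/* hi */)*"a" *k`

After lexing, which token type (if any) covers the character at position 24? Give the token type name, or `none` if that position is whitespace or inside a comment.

pos=0: enter COMMENT mode (saw '/*')
exit COMMENT mode (now at pos=8)
pos=8: emit LPAREN '('
pos=9: enter COMMENT mode (saw '/*')
exit COMMENT mode (now at pos=17)
pos=17: emit RPAREN ')'
pos=18: emit STAR '*'
pos=19: enter STRING mode
pos=19: emit STR "a" (now at pos=22)
pos=23: emit STAR '*'
pos=24: emit ID 'k' (now at pos=25)
DONE. 6 tokens: [LPAREN, RPAREN, STAR, STR, STAR, ID]
Position 24: char is 'k' -> ID

Answer: ID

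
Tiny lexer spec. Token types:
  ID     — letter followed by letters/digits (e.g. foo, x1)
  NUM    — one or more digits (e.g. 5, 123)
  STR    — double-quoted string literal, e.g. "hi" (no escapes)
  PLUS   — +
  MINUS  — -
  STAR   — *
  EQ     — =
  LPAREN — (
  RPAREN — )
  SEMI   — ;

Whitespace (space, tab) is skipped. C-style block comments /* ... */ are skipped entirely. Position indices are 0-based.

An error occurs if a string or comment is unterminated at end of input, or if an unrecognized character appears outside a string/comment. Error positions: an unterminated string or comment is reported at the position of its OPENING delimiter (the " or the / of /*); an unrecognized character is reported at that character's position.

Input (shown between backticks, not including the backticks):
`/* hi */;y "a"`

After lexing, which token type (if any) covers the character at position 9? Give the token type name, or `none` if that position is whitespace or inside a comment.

Answer: ID

Derivation:
pos=0: enter COMMENT mode (saw '/*')
exit COMMENT mode (now at pos=8)
pos=8: emit SEMI ';'
pos=9: emit ID 'y' (now at pos=10)
pos=11: enter STRING mode
pos=11: emit STR "a" (now at pos=14)
DONE. 3 tokens: [SEMI, ID, STR]
Position 9: char is 'y' -> ID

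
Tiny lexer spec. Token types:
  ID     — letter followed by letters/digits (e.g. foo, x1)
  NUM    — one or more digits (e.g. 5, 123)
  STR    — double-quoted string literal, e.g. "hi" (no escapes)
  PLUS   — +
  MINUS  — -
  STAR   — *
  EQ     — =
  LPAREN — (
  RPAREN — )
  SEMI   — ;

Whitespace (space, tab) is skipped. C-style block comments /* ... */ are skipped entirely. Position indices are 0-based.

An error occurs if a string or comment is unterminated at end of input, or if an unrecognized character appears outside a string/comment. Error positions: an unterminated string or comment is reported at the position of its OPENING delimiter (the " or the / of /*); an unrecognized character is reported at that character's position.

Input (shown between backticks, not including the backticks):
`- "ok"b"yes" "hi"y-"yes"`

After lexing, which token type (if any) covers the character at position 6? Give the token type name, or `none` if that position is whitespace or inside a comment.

Answer: ID

Derivation:
pos=0: emit MINUS '-'
pos=2: enter STRING mode
pos=2: emit STR "ok" (now at pos=6)
pos=6: emit ID 'b' (now at pos=7)
pos=7: enter STRING mode
pos=7: emit STR "yes" (now at pos=12)
pos=13: enter STRING mode
pos=13: emit STR "hi" (now at pos=17)
pos=17: emit ID 'y' (now at pos=18)
pos=18: emit MINUS '-'
pos=19: enter STRING mode
pos=19: emit STR "yes" (now at pos=24)
DONE. 8 tokens: [MINUS, STR, ID, STR, STR, ID, MINUS, STR]
Position 6: char is 'b' -> ID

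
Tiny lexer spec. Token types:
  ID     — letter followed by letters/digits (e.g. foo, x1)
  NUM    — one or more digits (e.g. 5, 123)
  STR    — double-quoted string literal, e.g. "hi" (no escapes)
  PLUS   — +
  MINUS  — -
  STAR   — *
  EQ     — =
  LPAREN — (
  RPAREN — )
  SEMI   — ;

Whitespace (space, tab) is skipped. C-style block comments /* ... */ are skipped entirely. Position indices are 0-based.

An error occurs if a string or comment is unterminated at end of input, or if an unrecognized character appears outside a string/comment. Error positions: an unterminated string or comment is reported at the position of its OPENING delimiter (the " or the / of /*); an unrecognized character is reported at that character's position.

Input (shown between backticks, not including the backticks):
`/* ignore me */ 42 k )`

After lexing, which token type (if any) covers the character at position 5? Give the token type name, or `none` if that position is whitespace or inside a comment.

pos=0: enter COMMENT mode (saw '/*')
exit COMMENT mode (now at pos=15)
pos=16: emit NUM '42' (now at pos=18)
pos=19: emit ID 'k' (now at pos=20)
pos=21: emit RPAREN ')'
DONE. 3 tokens: [NUM, ID, RPAREN]
Position 5: char is 'n' -> none

Answer: none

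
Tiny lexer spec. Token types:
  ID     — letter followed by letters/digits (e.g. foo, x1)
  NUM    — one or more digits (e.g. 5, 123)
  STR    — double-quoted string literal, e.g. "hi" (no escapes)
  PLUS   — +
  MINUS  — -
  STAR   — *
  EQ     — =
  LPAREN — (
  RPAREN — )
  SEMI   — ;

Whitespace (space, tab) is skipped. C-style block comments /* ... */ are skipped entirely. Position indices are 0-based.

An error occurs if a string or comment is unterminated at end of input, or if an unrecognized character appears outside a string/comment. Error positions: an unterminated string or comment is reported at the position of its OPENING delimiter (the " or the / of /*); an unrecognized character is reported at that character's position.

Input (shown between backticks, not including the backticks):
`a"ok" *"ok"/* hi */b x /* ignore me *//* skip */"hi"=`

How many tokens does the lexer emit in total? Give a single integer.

pos=0: emit ID 'a' (now at pos=1)
pos=1: enter STRING mode
pos=1: emit STR "ok" (now at pos=5)
pos=6: emit STAR '*'
pos=7: enter STRING mode
pos=7: emit STR "ok" (now at pos=11)
pos=11: enter COMMENT mode (saw '/*')
exit COMMENT mode (now at pos=19)
pos=19: emit ID 'b' (now at pos=20)
pos=21: emit ID 'x' (now at pos=22)
pos=23: enter COMMENT mode (saw '/*')
exit COMMENT mode (now at pos=38)
pos=38: enter COMMENT mode (saw '/*')
exit COMMENT mode (now at pos=48)
pos=48: enter STRING mode
pos=48: emit STR "hi" (now at pos=52)
pos=52: emit EQ '='
DONE. 8 tokens: [ID, STR, STAR, STR, ID, ID, STR, EQ]

Answer: 8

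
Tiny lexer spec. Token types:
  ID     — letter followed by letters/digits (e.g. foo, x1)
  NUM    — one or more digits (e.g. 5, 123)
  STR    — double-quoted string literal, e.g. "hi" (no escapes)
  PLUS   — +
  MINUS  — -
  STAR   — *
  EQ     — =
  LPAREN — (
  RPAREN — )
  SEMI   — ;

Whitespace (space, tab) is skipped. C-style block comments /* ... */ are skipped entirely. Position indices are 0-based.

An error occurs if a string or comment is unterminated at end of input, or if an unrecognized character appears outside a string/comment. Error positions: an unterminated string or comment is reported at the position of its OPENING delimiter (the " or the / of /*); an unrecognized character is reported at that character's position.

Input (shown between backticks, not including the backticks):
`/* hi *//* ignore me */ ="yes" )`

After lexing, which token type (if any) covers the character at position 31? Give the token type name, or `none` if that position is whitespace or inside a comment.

Answer: RPAREN

Derivation:
pos=0: enter COMMENT mode (saw '/*')
exit COMMENT mode (now at pos=8)
pos=8: enter COMMENT mode (saw '/*')
exit COMMENT mode (now at pos=23)
pos=24: emit EQ '='
pos=25: enter STRING mode
pos=25: emit STR "yes" (now at pos=30)
pos=31: emit RPAREN ')'
DONE. 3 tokens: [EQ, STR, RPAREN]
Position 31: char is ')' -> RPAREN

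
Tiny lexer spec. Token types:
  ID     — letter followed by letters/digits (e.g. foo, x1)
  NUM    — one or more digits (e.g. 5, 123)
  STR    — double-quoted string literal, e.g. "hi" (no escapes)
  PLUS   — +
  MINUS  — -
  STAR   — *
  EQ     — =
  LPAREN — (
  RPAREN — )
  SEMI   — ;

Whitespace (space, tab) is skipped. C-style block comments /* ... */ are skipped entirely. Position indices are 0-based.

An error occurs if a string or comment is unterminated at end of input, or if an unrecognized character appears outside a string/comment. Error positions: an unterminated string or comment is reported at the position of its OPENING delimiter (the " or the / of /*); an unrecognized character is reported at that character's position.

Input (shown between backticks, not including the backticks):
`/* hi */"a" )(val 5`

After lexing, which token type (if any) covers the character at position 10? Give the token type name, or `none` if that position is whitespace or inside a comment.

pos=0: enter COMMENT mode (saw '/*')
exit COMMENT mode (now at pos=8)
pos=8: enter STRING mode
pos=8: emit STR "a" (now at pos=11)
pos=12: emit RPAREN ')'
pos=13: emit LPAREN '('
pos=14: emit ID 'val' (now at pos=17)
pos=18: emit NUM '5' (now at pos=19)
DONE. 5 tokens: [STR, RPAREN, LPAREN, ID, NUM]
Position 10: char is '"' -> STR

Answer: STR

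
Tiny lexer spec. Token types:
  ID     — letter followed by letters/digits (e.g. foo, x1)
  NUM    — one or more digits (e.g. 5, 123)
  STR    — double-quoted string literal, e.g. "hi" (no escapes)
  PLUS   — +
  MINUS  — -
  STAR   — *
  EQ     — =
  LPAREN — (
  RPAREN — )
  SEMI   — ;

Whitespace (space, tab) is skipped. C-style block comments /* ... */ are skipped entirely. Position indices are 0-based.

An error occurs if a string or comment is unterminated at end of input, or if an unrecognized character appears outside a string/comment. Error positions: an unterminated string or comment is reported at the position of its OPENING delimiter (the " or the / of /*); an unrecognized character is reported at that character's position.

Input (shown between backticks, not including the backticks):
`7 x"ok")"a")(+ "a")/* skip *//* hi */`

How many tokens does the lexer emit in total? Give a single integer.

Answer: 10

Derivation:
pos=0: emit NUM '7' (now at pos=1)
pos=2: emit ID 'x' (now at pos=3)
pos=3: enter STRING mode
pos=3: emit STR "ok" (now at pos=7)
pos=7: emit RPAREN ')'
pos=8: enter STRING mode
pos=8: emit STR "a" (now at pos=11)
pos=11: emit RPAREN ')'
pos=12: emit LPAREN '('
pos=13: emit PLUS '+'
pos=15: enter STRING mode
pos=15: emit STR "a" (now at pos=18)
pos=18: emit RPAREN ')'
pos=19: enter COMMENT mode (saw '/*')
exit COMMENT mode (now at pos=29)
pos=29: enter COMMENT mode (saw '/*')
exit COMMENT mode (now at pos=37)
DONE. 10 tokens: [NUM, ID, STR, RPAREN, STR, RPAREN, LPAREN, PLUS, STR, RPAREN]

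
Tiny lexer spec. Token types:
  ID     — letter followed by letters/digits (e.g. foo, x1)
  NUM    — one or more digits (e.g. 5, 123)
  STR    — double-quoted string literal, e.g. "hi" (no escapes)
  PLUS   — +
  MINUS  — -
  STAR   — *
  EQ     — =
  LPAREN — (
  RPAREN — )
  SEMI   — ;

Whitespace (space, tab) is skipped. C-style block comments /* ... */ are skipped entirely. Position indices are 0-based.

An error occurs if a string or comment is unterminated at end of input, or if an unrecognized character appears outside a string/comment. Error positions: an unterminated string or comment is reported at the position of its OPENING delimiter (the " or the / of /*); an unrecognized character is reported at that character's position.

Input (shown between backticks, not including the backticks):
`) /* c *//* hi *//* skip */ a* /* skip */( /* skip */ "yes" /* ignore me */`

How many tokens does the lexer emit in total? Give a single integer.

pos=0: emit RPAREN ')'
pos=2: enter COMMENT mode (saw '/*')
exit COMMENT mode (now at pos=9)
pos=9: enter COMMENT mode (saw '/*')
exit COMMENT mode (now at pos=17)
pos=17: enter COMMENT mode (saw '/*')
exit COMMENT mode (now at pos=27)
pos=28: emit ID 'a' (now at pos=29)
pos=29: emit STAR '*'
pos=31: enter COMMENT mode (saw '/*')
exit COMMENT mode (now at pos=41)
pos=41: emit LPAREN '('
pos=43: enter COMMENT mode (saw '/*')
exit COMMENT mode (now at pos=53)
pos=54: enter STRING mode
pos=54: emit STR "yes" (now at pos=59)
pos=60: enter COMMENT mode (saw '/*')
exit COMMENT mode (now at pos=75)
DONE. 5 tokens: [RPAREN, ID, STAR, LPAREN, STR]

Answer: 5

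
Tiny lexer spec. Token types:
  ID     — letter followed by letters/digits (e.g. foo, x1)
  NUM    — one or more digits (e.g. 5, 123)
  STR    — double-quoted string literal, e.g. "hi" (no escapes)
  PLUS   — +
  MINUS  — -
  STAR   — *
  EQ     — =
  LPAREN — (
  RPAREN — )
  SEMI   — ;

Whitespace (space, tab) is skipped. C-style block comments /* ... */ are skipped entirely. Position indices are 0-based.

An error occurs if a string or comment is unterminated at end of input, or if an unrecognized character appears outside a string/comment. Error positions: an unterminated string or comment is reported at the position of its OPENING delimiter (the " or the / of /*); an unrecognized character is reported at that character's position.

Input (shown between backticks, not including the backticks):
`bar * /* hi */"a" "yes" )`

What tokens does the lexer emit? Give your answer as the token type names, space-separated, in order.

pos=0: emit ID 'bar' (now at pos=3)
pos=4: emit STAR '*'
pos=6: enter COMMENT mode (saw '/*')
exit COMMENT mode (now at pos=14)
pos=14: enter STRING mode
pos=14: emit STR "a" (now at pos=17)
pos=18: enter STRING mode
pos=18: emit STR "yes" (now at pos=23)
pos=24: emit RPAREN ')'
DONE. 5 tokens: [ID, STAR, STR, STR, RPAREN]

Answer: ID STAR STR STR RPAREN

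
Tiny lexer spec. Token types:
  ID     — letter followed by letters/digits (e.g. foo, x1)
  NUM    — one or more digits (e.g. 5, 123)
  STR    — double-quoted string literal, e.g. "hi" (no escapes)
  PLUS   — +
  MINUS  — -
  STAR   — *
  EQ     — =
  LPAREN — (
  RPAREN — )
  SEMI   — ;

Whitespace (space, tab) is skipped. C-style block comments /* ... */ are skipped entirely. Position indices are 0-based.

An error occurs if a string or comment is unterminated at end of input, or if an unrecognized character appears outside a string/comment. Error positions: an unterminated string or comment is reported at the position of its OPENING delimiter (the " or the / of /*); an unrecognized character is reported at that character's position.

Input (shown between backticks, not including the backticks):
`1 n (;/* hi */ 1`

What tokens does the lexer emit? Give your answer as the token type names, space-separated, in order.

Answer: NUM ID LPAREN SEMI NUM

Derivation:
pos=0: emit NUM '1' (now at pos=1)
pos=2: emit ID 'n' (now at pos=3)
pos=4: emit LPAREN '('
pos=5: emit SEMI ';'
pos=6: enter COMMENT mode (saw '/*')
exit COMMENT mode (now at pos=14)
pos=15: emit NUM '1' (now at pos=16)
DONE. 5 tokens: [NUM, ID, LPAREN, SEMI, NUM]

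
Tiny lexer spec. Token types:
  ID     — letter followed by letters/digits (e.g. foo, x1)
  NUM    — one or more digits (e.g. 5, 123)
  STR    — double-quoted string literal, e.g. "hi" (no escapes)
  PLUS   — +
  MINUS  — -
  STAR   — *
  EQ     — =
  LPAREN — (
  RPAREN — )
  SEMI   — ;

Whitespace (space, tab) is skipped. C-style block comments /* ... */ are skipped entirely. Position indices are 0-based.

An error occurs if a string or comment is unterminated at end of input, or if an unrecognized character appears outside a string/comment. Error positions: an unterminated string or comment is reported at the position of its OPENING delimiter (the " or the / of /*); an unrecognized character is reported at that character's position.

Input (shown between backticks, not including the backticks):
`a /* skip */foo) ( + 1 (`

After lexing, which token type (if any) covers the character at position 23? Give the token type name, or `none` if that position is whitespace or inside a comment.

pos=0: emit ID 'a' (now at pos=1)
pos=2: enter COMMENT mode (saw '/*')
exit COMMENT mode (now at pos=12)
pos=12: emit ID 'foo' (now at pos=15)
pos=15: emit RPAREN ')'
pos=17: emit LPAREN '('
pos=19: emit PLUS '+'
pos=21: emit NUM '1' (now at pos=22)
pos=23: emit LPAREN '('
DONE. 7 tokens: [ID, ID, RPAREN, LPAREN, PLUS, NUM, LPAREN]
Position 23: char is '(' -> LPAREN

Answer: LPAREN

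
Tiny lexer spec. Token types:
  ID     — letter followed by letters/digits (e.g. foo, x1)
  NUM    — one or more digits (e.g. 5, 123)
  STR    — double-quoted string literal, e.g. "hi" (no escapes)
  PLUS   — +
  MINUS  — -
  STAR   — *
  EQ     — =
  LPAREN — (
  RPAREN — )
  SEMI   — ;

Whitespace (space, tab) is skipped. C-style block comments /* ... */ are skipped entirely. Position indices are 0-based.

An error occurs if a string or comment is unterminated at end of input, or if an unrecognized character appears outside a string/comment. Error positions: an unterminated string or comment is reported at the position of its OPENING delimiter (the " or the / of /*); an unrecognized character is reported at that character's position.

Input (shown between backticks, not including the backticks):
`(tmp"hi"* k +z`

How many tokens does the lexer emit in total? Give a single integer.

pos=0: emit LPAREN '('
pos=1: emit ID 'tmp' (now at pos=4)
pos=4: enter STRING mode
pos=4: emit STR "hi" (now at pos=8)
pos=8: emit STAR '*'
pos=10: emit ID 'k' (now at pos=11)
pos=12: emit PLUS '+'
pos=13: emit ID 'z' (now at pos=14)
DONE. 7 tokens: [LPAREN, ID, STR, STAR, ID, PLUS, ID]

Answer: 7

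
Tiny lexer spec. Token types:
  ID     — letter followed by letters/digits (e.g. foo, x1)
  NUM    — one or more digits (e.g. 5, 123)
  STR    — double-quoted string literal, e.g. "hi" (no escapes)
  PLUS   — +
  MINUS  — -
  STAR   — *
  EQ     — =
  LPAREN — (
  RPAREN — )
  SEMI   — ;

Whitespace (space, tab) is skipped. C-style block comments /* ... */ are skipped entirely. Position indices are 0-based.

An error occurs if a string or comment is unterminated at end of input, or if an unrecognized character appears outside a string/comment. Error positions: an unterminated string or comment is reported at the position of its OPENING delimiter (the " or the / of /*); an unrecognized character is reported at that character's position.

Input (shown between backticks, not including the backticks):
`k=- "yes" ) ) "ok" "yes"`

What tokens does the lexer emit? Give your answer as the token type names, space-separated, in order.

Answer: ID EQ MINUS STR RPAREN RPAREN STR STR

Derivation:
pos=0: emit ID 'k' (now at pos=1)
pos=1: emit EQ '='
pos=2: emit MINUS '-'
pos=4: enter STRING mode
pos=4: emit STR "yes" (now at pos=9)
pos=10: emit RPAREN ')'
pos=12: emit RPAREN ')'
pos=14: enter STRING mode
pos=14: emit STR "ok" (now at pos=18)
pos=19: enter STRING mode
pos=19: emit STR "yes" (now at pos=24)
DONE. 8 tokens: [ID, EQ, MINUS, STR, RPAREN, RPAREN, STR, STR]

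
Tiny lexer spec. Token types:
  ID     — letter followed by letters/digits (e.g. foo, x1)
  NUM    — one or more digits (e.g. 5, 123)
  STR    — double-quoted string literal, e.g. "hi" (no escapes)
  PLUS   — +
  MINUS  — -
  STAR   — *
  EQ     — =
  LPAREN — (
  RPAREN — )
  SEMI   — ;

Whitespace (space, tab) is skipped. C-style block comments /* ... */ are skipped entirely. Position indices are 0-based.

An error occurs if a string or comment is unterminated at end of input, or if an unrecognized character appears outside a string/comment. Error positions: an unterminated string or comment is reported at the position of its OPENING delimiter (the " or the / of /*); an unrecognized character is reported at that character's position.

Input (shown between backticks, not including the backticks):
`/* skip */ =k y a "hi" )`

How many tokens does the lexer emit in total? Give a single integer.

pos=0: enter COMMENT mode (saw '/*')
exit COMMENT mode (now at pos=10)
pos=11: emit EQ '='
pos=12: emit ID 'k' (now at pos=13)
pos=14: emit ID 'y' (now at pos=15)
pos=16: emit ID 'a' (now at pos=17)
pos=18: enter STRING mode
pos=18: emit STR "hi" (now at pos=22)
pos=23: emit RPAREN ')'
DONE. 6 tokens: [EQ, ID, ID, ID, STR, RPAREN]

Answer: 6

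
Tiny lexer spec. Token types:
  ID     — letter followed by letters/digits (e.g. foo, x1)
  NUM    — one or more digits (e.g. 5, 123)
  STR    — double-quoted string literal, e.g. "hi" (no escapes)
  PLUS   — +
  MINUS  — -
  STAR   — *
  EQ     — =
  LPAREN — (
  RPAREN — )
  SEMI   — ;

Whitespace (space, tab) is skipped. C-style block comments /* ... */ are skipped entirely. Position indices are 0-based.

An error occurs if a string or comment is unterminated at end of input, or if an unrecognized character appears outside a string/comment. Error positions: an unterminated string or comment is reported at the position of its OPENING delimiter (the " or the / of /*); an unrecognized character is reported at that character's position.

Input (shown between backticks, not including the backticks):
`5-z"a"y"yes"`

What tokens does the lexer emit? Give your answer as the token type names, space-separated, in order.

Answer: NUM MINUS ID STR ID STR

Derivation:
pos=0: emit NUM '5' (now at pos=1)
pos=1: emit MINUS '-'
pos=2: emit ID 'z' (now at pos=3)
pos=3: enter STRING mode
pos=3: emit STR "a" (now at pos=6)
pos=6: emit ID 'y' (now at pos=7)
pos=7: enter STRING mode
pos=7: emit STR "yes" (now at pos=12)
DONE. 6 tokens: [NUM, MINUS, ID, STR, ID, STR]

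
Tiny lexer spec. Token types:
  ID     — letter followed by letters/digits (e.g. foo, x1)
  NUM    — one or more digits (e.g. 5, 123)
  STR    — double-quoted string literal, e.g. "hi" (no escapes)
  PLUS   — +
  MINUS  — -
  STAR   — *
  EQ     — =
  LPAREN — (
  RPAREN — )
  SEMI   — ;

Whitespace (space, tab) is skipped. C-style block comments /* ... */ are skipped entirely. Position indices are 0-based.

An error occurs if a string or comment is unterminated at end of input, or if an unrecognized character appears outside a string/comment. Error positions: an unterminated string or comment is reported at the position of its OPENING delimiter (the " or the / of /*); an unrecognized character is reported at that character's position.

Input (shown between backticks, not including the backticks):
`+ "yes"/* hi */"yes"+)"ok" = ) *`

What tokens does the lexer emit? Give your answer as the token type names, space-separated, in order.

pos=0: emit PLUS '+'
pos=2: enter STRING mode
pos=2: emit STR "yes" (now at pos=7)
pos=7: enter COMMENT mode (saw '/*')
exit COMMENT mode (now at pos=15)
pos=15: enter STRING mode
pos=15: emit STR "yes" (now at pos=20)
pos=20: emit PLUS '+'
pos=21: emit RPAREN ')'
pos=22: enter STRING mode
pos=22: emit STR "ok" (now at pos=26)
pos=27: emit EQ '='
pos=29: emit RPAREN ')'
pos=31: emit STAR '*'
DONE. 9 tokens: [PLUS, STR, STR, PLUS, RPAREN, STR, EQ, RPAREN, STAR]

Answer: PLUS STR STR PLUS RPAREN STR EQ RPAREN STAR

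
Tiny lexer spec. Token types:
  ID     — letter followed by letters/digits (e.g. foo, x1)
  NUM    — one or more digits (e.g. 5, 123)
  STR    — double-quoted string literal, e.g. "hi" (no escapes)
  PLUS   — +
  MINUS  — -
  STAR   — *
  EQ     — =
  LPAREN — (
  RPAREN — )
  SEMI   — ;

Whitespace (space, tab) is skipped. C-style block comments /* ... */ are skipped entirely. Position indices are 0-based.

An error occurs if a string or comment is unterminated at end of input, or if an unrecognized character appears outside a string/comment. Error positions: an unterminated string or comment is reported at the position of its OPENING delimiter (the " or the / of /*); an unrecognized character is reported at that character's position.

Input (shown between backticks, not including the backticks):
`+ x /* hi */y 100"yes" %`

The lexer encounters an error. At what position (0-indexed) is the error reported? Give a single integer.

Answer: 23

Derivation:
pos=0: emit PLUS '+'
pos=2: emit ID 'x' (now at pos=3)
pos=4: enter COMMENT mode (saw '/*')
exit COMMENT mode (now at pos=12)
pos=12: emit ID 'y' (now at pos=13)
pos=14: emit NUM '100' (now at pos=17)
pos=17: enter STRING mode
pos=17: emit STR "yes" (now at pos=22)
pos=23: ERROR — unrecognized char '%'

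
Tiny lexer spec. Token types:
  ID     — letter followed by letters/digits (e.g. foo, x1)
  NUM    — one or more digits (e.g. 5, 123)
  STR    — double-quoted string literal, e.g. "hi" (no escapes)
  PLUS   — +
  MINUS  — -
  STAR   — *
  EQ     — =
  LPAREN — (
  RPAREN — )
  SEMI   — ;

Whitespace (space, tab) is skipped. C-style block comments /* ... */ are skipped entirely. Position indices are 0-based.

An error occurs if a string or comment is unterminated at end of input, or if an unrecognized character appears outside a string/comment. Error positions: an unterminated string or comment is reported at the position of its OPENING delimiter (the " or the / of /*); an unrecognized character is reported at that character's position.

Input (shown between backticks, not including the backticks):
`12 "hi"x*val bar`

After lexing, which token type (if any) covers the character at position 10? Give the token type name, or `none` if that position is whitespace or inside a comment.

Answer: ID

Derivation:
pos=0: emit NUM '12' (now at pos=2)
pos=3: enter STRING mode
pos=3: emit STR "hi" (now at pos=7)
pos=7: emit ID 'x' (now at pos=8)
pos=8: emit STAR '*'
pos=9: emit ID 'val' (now at pos=12)
pos=13: emit ID 'bar' (now at pos=16)
DONE. 6 tokens: [NUM, STR, ID, STAR, ID, ID]
Position 10: char is 'a' -> ID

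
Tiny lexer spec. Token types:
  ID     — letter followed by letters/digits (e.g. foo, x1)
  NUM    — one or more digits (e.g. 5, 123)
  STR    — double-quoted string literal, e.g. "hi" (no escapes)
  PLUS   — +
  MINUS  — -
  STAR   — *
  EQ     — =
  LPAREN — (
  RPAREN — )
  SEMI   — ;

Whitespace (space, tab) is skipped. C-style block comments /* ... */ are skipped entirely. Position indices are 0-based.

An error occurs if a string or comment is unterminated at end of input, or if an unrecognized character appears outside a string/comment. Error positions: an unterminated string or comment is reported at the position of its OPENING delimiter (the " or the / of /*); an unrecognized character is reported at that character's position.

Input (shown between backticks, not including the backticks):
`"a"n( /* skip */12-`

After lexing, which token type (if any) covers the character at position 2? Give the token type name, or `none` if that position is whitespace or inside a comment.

pos=0: enter STRING mode
pos=0: emit STR "a" (now at pos=3)
pos=3: emit ID 'n' (now at pos=4)
pos=4: emit LPAREN '('
pos=6: enter COMMENT mode (saw '/*')
exit COMMENT mode (now at pos=16)
pos=16: emit NUM '12' (now at pos=18)
pos=18: emit MINUS '-'
DONE. 5 tokens: [STR, ID, LPAREN, NUM, MINUS]
Position 2: char is '"' -> STR

Answer: STR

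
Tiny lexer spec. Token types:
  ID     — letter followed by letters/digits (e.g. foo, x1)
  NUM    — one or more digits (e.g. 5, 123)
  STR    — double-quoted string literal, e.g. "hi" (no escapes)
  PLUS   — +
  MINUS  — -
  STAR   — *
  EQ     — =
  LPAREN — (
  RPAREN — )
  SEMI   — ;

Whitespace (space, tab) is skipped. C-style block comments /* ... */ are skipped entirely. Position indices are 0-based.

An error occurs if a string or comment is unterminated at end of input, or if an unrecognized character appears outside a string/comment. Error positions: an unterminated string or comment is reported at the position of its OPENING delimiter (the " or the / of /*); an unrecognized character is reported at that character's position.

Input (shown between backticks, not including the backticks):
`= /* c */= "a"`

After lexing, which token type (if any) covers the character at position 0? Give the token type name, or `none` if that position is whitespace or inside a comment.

pos=0: emit EQ '='
pos=2: enter COMMENT mode (saw '/*')
exit COMMENT mode (now at pos=9)
pos=9: emit EQ '='
pos=11: enter STRING mode
pos=11: emit STR "a" (now at pos=14)
DONE. 3 tokens: [EQ, EQ, STR]
Position 0: char is '=' -> EQ

Answer: EQ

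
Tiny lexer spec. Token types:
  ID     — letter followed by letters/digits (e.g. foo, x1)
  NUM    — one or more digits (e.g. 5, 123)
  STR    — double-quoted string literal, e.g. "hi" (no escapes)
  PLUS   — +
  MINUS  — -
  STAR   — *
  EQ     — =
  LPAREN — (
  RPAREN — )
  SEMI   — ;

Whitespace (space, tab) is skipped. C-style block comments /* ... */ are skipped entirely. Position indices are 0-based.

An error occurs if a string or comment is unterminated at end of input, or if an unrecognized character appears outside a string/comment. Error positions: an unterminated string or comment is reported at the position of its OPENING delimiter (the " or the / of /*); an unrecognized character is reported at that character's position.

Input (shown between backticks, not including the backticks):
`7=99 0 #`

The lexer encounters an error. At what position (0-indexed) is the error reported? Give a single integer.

Answer: 7

Derivation:
pos=0: emit NUM '7' (now at pos=1)
pos=1: emit EQ '='
pos=2: emit NUM '99' (now at pos=4)
pos=5: emit NUM '0' (now at pos=6)
pos=7: ERROR — unrecognized char '#'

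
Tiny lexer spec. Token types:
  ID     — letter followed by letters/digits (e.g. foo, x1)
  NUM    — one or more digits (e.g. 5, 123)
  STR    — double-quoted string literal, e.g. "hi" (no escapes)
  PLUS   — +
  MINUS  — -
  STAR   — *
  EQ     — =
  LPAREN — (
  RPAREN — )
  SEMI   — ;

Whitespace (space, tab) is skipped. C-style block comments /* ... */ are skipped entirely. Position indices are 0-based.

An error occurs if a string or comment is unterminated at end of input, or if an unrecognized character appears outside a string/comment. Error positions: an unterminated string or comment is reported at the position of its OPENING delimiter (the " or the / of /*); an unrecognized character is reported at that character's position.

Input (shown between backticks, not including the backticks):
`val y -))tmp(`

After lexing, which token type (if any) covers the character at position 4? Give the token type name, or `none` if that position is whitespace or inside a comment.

pos=0: emit ID 'val' (now at pos=3)
pos=4: emit ID 'y' (now at pos=5)
pos=6: emit MINUS '-'
pos=7: emit RPAREN ')'
pos=8: emit RPAREN ')'
pos=9: emit ID 'tmp' (now at pos=12)
pos=12: emit LPAREN '('
DONE. 7 tokens: [ID, ID, MINUS, RPAREN, RPAREN, ID, LPAREN]
Position 4: char is 'y' -> ID

Answer: ID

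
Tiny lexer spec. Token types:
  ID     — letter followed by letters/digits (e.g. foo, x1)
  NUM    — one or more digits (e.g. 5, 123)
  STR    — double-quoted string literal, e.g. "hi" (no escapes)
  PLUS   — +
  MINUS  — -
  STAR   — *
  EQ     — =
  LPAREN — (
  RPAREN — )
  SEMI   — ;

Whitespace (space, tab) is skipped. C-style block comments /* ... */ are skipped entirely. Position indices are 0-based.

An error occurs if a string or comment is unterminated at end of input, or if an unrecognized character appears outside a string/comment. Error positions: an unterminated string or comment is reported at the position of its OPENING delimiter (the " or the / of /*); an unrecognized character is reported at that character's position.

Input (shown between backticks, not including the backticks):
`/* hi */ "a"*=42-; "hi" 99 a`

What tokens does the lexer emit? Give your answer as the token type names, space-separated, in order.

Answer: STR STAR EQ NUM MINUS SEMI STR NUM ID

Derivation:
pos=0: enter COMMENT mode (saw '/*')
exit COMMENT mode (now at pos=8)
pos=9: enter STRING mode
pos=9: emit STR "a" (now at pos=12)
pos=12: emit STAR '*'
pos=13: emit EQ '='
pos=14: emit NUM '42' (now at pos=16)
pos=16: emit MINUS '-'
pos=17: emit SEMI ';'
pos=19: enter STRING mode
pos=19: emit STR "hi" (now at pos=23)
pos=24: emit NUM '99' (now at pos=26)
pos=27: emit ID 'a' (now at pos=28)
DONE. 9 tokens: [STR, STAR, EQ, NUM, MINUS, SEMI, STR, NUM, ID]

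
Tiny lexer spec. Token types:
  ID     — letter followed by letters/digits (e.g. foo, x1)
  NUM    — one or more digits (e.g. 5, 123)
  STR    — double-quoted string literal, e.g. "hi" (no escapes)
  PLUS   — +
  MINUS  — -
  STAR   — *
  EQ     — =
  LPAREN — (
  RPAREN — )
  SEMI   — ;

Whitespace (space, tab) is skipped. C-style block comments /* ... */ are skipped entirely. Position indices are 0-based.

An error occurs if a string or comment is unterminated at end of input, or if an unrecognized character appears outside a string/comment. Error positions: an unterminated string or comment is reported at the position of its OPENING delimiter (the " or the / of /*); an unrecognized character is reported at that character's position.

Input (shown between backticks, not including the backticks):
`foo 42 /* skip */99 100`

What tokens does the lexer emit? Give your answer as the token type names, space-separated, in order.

pos=0: emit ID 'foo' (now at pos=3)
pos=4: emit NUM '42' (now at pos=6)
pos=7: enter COMMENT mode (saw '/*')
exit COMMENT mode (now at pos=17)
pos=17: emit NUM '99' (now at pos=19)
pos=20: emit NUM '100' (now at pos=23)
DONE. 4 tokens: [ID, NUM, NUM, NUM]

Answer: ID NUM NUM NUM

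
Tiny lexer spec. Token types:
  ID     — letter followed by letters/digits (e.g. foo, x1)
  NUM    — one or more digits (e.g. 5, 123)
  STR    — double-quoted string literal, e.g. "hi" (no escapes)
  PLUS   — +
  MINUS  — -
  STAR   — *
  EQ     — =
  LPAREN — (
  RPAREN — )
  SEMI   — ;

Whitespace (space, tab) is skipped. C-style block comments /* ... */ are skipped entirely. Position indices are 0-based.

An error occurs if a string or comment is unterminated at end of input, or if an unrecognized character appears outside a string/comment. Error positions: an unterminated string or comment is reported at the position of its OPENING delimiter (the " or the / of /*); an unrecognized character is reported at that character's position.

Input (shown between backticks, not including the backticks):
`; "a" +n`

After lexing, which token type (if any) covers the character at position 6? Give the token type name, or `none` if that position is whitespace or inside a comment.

pos=0: emit SEMI ';'
pos=2: enter STRING mode
pos=2: emit STR "a" (now at pos=5)
pos=6: emit PLUS '+'
pos=7: emit ID 'n' (now at pos=8)
DONE. 4 tokens: [SEMI, STR, PLUS, ID]
Position 6: char is '+' -> PLUS

Answer: PLUS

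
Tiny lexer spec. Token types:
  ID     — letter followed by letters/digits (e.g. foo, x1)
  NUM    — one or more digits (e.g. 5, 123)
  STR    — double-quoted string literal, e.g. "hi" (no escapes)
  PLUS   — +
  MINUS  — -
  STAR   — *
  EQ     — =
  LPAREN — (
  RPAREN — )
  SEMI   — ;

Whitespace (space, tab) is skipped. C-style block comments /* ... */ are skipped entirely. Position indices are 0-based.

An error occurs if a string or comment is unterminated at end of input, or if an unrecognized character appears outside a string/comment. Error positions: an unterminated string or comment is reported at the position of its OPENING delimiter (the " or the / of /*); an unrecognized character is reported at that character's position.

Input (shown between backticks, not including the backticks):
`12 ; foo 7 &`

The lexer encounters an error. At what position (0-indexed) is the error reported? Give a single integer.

Answer: 11

Derivation:
pos=0: emit NUM '12' (now at pos=2)
pos=3: emit SEMI ';'
pos=5: emit ID 'foo' (now at pos=8)
pos=9: emit NUM '7' (now at pos=10)
pos=11: ERROR — unrecognized char '&'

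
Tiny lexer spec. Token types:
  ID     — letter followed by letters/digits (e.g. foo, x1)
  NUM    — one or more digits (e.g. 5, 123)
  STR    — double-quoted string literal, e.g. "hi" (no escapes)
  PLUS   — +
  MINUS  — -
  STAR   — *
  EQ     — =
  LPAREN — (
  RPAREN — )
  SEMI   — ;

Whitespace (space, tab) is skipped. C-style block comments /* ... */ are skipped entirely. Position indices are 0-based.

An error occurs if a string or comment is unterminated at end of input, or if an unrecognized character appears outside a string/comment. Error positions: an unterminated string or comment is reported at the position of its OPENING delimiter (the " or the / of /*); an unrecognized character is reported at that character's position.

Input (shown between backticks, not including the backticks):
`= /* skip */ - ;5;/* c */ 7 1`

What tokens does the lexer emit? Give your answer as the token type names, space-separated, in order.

Answer: EQ MINUS SEMI NUM SEMI NUM NUM

Derivation:
pos=0: emit EQ '='
pos=2: enter COMMENT mode (saw '/*')
exit COMMENT mode (now at pos=12)
pos=13: emit MINUS '-'
pos=15: emit SEMI ';'
pos=16: emit NUM '5' (now at pos=17)
pos=17: emit SEMI ';'
pos=18: enter COMMENT mode (saw '/*')
exit COMMENT mode (now at pos=25)
pos=26: emit NUM '7' (now at pos=27)
pos=28: emit NUM '1' (now at pos=29)
DONE. 7 tokens: [EQ, MINUS, SEMI, NUM, SEMI, NUM, NUM]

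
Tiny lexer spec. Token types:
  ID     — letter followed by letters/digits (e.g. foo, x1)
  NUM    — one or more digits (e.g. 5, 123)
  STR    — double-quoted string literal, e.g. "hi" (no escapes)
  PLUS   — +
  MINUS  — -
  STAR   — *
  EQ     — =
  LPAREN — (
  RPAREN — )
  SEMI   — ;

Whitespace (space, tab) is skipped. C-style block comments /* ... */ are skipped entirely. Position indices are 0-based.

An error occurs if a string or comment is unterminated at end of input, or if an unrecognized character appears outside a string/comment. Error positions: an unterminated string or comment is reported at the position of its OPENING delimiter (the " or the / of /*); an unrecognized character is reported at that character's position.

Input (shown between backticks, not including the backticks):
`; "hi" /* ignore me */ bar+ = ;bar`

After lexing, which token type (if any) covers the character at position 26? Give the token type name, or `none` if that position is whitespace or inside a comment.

Answer: PLUS

Derivation:
pos=0: emit SEMI ';'
pos=2: enter STRING mode
pos=2: emit STR "hi" (now at pos=6)
pos=7: enter COMMENT mode (saw '/*')
exit COMMENT mode (now at pos=22)
pos=23: emit ID 'bar' (now at pos=26)
pos=26: emit PLUS '+'
pos=28: emit EQ '='
pos=30: emit SEMI ';'
pos=31: emit ID 'bar' (now at pos=34)
DONE. 7 tokens: [SEMI, STR, ID, PLUS, EQ, SEMI, ID]
Position 26: char is '+' -> PLUS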